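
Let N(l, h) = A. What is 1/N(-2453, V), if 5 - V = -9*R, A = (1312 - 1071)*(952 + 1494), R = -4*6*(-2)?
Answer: 1/589486 ≈ 1.6964e-6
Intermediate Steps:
R = 48 (R = -24*(-2) = 48)
A = 589486 (A = 241*2446 = 589486)
V = 437 (V = 5 - (-9)*48 = 5 - 1*(-432) = 5 + 432 = 437)
N(l, h) = 589486
1/N(-2453, V) = 1/589486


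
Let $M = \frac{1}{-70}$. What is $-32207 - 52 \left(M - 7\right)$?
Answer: $- \frac{1114479}{35} \approx -31842.0$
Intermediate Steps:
$M = - \frac{1}{70} \approx -0.014286$
$-32207 - 52 \left(M - 7\right) = -32207 - 52 \left(- \frac{1}{70} - 7\right) = -32207 - - \frac{12766}{35} = -32207 + \frac{12766}{35} = - \frac{1114479}{35}$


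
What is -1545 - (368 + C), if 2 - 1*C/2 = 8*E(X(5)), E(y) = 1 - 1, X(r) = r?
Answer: -1917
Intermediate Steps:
E(y) = 0
C = 4 (C = 4 - 16*0 = 4 - 2*0 = 4 + 0 = 4)
-1545 - (368 + C) = -1545 - (368 + 4) = -1545 - 1*372 = -1545 - 372 = -1917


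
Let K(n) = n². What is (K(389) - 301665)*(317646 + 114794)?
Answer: -65014759360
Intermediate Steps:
(K(389) - 301665)*(317646 + 114794) = (389² - 301665)*(317646 + 114794) = (151321 - 301665)*432440 = -150344*432440 = -65014759360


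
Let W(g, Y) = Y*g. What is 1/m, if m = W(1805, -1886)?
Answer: -1/3404230 ≈ -2.9375e-7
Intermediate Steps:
m = -3404230 (m = -1886*1805 = -3404230)
1/m = 1/(-3404230) = -1/3404230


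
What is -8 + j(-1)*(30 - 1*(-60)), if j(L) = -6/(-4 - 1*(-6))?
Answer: -278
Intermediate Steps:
j(L) = -3 (j(L) = -6/(-4 + 6) = -6/2 = -6*½ = -3)
-8 + j(-1)*(30 - 1*(-60)) = -8 - 3*(30 - 1*(-60)) = -8 - 3*(30 + 60) = -8 - 3*90 = -8 - 270 = -278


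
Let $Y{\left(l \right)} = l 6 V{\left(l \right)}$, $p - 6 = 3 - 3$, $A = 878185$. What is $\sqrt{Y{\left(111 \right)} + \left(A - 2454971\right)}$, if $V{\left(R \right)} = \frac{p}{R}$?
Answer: $5 i \sqrt{63070} \approx 1255.7 i$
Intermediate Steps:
$p = 6$ ($p = 6 + \left(3 - 3\right) = 6 + 0 = 6$)
$V{\left(R \right)} = \frac{6}{R}$
$Y{\left(l \right)} = 36$ ($Y{\left(l \right)} = l 6 \frac{6}{l} = 6 l \frac{6}{l} = 36$)
$\sqrt{Y{\left(111 \right)} + \left(A - 2454971\right)} = \sqrt{36 + \left(878185 - 2454971\right)} = \sqrt{36 - 1576786} = \sqrt{-1576750} = 5 i \sqrt{63070}$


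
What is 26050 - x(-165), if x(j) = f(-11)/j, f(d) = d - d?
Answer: 26050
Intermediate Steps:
f(d) = 0
x(j) = 0 (x(j) = 0/j = 0)
26050 - x(-165) = 26050 - 1*0 = 26050 + 0 = 26050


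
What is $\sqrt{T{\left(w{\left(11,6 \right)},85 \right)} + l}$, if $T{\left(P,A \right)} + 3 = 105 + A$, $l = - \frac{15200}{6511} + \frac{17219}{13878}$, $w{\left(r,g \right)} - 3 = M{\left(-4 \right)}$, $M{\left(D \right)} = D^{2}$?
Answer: $\frac{\sqrt{2553491076990}}{117198} \approx 13.635$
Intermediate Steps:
$w{\left(r,g \right)} = 19$ ($w{\left(r,g \right)} = 3 + \left(-4\right)^{2} = 3 + 16 = 19$)
$l = - \frac{384563}{351594}$ ($l = \left(-15200\right) \frac{1}{6511} + 17219 \cdot \frac{1}{13878} = - \frac{15200}{6511} + \frac{67}{54} = - \frac{384563}{351594} \approx -1.0938$)
$T{\left(P,A \right)} = 102 + A$ ($T{\left(P,A \right)} = -3 + \left(105 + A\right) = 102 + A$)
$\sqrt{T{\left(w{\left(11,6 \right)},85 \right)} + l} = \sqrt{\left(102 + 85\right) - \frac{384563}{351594}} = \sqrt{187 - \frac{384563}{351594}} = \sqrt{\frac{65363515}{351594}} = \frac{\sqrt{2553491076990}}{117198}$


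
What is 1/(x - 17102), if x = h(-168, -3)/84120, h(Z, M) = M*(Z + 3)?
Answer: -5608/95907983 ≈ -5.8473e-5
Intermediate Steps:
h(Z, M) = M*(3 + Z)
x = 33/5608 (x = -3*(3 - 168)/84120 = -3*(-165)*(1/84120) = 495*(1/84120) = 33/5608 ≈ 0.0058845)
1/(x - 17102) = 1/(33/5608 - 17102) = 1/(-95907983/5608) = -5608/95907983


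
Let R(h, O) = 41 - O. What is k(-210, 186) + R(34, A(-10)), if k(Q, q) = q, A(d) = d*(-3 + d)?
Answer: 97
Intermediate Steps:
k(-210, 186) + R(34, A(-10)) = 186 + (41 - (-10)*(-3 - 10)) = 186 + (41 - (-10)*(-13)) = 186 + (41 - 1*130) = 186 + (41 - 130) = 186 - 89 = 97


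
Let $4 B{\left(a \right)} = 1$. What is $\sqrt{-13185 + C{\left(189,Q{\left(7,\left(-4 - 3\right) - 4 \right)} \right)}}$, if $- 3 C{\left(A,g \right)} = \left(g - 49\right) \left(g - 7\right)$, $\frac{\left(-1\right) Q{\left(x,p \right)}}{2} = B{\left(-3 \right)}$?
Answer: $\frac{39 i \sqrt{35}}{2} \approx 115.36 i$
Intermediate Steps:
$B{\left(a \right)} = \frac{1}{4}$ ($B{\left(a \right)} = \frac{1}{4} \cdot 1 = \frac{1}{4}$)
$Q{\left(x,p \right)} = - \frac{1}{2}$ ($Q{\left(x,p \right)} = \left(-2\right) \frac{1}{4} = - \frac{1}{2}$)
$C{\left(A,g \right)} = - \frac{\left(-49 + g\right) \left(-7 + g\right)}{3}$ ($C{\left(A,g \right)} = - \frac{\left(g - 49\right) \left(g - 7\right)}{3} = - \frac{\left(-49 + g\right) \left(-7 + g\right)}{3}$)
$\sqrt{-13185 + C{\left(189,Q{\left(7,\left(-4 - 3\right) - 4 \right)} \right)}} = \sqrt{-13185 - \left(\frac{371}{3} + \frac{1}{12}\right)} = \sqrt{-13185 - \frac{495}{4}} = \sqrt{- \frac{53235}{4}} = \frac{39 i \sqrt{35}}{2}$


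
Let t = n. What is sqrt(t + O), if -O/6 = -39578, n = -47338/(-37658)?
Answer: sqrt(84190270401389)/18829 ≈ 487.31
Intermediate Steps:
n = 23669/18829 (n = -47338*(-1/37658) = 23669/18829 ≈ 1.2570)
t = 23669/18829 ≈ 1.2570
O = 237468 (O = -6*(-39578) = 237468)
sqrt(t + O) = sqrt(23669/18829 + 237468) = sqrt(4471308641/18829) = sqrt(84190270401389)/18829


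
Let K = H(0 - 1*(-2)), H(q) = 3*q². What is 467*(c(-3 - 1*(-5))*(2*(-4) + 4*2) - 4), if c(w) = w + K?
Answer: -1868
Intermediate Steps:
K = 12 (K = 3*(0 - 1*(-2))² = 3*(0 + 2)² = 3*2² = 3*4 = 12)
c(w) = 12 + w (c(w) = w + 12 = 12 + w)
467*(c(-3 - 1*(-5))*(2*(-4) + 4*2) - 4) = 467*((12 + (-3 - 1*(-5)))*(2*(-4) + 4*2) - 4) = 467*((12 + (-3 + 5))*(-8 + 8) - 4) = 467*((12 + 2)*0 - 4) = 467*(14*0 - 4) = 467*(0 - 4) = 467*(-4) = -1868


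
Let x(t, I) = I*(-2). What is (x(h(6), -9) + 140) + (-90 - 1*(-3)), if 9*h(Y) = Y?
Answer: 71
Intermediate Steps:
h(Y) = Y/9
x(t, I) = -2*I
(x(h(6), -9) + 140) + (-90 - 1*(-3)) = (-2*(-9) + 140) + (-90 - 1*(-3)) = (18 + 140) + (-90 + 3) = 158 - 87 = 71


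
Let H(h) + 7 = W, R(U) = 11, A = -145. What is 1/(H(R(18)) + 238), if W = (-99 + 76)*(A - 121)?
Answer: 1/6349 ≈ 0.00015751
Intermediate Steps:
W = 6118 (W = (-99 + 76)*(-145 - 121) = -23*(-266) = 6118)
H(h) = 6111 (H(h) = -7 + 6118 = 6111)
1/(H(R(18)) + 238) = 1/(6111 + 238) = 1/6349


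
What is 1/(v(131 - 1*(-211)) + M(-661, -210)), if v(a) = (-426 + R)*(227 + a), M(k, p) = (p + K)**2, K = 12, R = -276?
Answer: -1/360234 ≈ -2.7760e-6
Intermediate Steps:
M(k, p) = (12 + p)**2 (M(k, p) = (p + 12)**2 = (12 + p)**2)
v(a) = -159354 - 702*a (v(a) = (-426 - 276)*(227 + a) = -702*(227 + a) = -159354 - 702*a)
1/(v(131 - 1*(-211)) + M(-661, -210)) = 1/((-159354 - 702*(131 - 1*(-211))) + (12 - 210)**2) = 1/((-159354 - 702*(131 + 211)) + (-198)**2) = 1/((-159354 - 702*342) + 39204) = 1/((-159354 - 240084) + 39204) = 1/(-399438 + 39204) = 1/(-360234) = -1/360234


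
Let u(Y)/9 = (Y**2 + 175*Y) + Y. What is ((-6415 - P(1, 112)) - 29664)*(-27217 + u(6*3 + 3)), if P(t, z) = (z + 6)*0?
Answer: -361367264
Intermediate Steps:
P(t, z) = 0 (P(t, z) = (6 + z)*0 = 0)
u(Y) = 9*Y**2 + 1584*Y (u(Y) = 9*((Y**2 + 175*Y) + Y) = 9*(Y**2 + 176*Y) = 9*Y**2 + 1584*Y)
((-6415 - P(1, 112)) - 29664)*(-27217 + u(6*3 + 3)) = ((-6415 - 1*0) - 29664)*(-27217 + 9*(6*3 + 3)*(176 + (6*3 + 3))) = ((-6415 + 0) - 29664)*(-27217 + 9*(18 + 3)*(176 + (18 + 3))) = (-6415 - 29664)*(-27217 + 9*21*(176 + 21)) = -36079*(-27217 + 9*21*197) = -36079*(-27217 + 37233) = -36079*10016 = -361367264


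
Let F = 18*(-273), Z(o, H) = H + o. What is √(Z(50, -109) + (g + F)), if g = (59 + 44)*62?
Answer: 3*√157 ≈ 37.590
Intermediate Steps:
F = -4914
g = 6386 (g = 103*62 = 6386)
√(Z(50, -109) + (g + F)) = √((-109 + 50) + (6386 - 4914)) = √(-59 + 1472) = √1413 = 3*√157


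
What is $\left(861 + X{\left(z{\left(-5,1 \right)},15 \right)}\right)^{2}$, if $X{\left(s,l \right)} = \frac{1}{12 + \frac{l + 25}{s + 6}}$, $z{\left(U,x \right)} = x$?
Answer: $\frac{11400046441}{15376} \approx 7.4142 \cdot 10^{5}$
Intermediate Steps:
$X{\left(s,l \right)} = \frac{1}{12 + \frac{25 + l}{6 + s}}$
$\left(861 + X{\left(z{\left(-5,1 \right)},15 \right)}\right)^{2} = \left(861 + \frac{6 + 1}{97 + 15 + 12 \cdot 1}\right)^{2} = \left(861 + \frac{1}{97 + 15 + 12} \cdot 7\right)^{2} = \left(861 + \frac{1}{124} \cdot 7\right)^{2} = \left(861 + \frac{7}{124}\right)^{2} = \left(\frac{106771}{124}\right)^{2} = \frac{11400046441}{15376}$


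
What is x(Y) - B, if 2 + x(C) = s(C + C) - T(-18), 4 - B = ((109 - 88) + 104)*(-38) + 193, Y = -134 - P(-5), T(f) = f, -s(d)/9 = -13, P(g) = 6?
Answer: -4428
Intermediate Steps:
s(d) = 117 (s(d) = -9*(-13) = 117)
Y = -140 (Y = -134 - 1*6 = -134 - 6 = -140)
B = 4561 (B = 4 - (((109 - 88) + 104)*(-38) + 193) = 4 - ((21 + 104)*(-38) + 193) = 4 - (125*(-38) + 193) = 4 - (-4750 + 193) = 4 - 1*(-4557) = 4 + 4557 = 4561)
x(C) = 133 (x(C) = -2 + (117 - 1*(-18)) = -2 + (117 + 18) = -2 + 135 = 133)
x(Y) - B = 133 - 1*4561 = 133 - 4561 = -4428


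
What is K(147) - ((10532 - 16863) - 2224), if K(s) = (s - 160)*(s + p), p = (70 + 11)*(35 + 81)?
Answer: -115504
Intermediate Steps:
p = 9396 (p = 81*116 = 9396)
K(s) = (-160 + s)*(9396 + s) (K(s) = (s - 160)*(s + 9396) = (-160 + s)*(9396 + s))
K(147) - ((10532 - 16863) - 2224) = (-1503360 + 147² + 9236*147) - ((10532 - 16863) - 2224) = (-1503360 + 21609 + 1357692) - (-6331 - 2224) = -124059 - 1*(-8555) = -124059 + 8555 = -115504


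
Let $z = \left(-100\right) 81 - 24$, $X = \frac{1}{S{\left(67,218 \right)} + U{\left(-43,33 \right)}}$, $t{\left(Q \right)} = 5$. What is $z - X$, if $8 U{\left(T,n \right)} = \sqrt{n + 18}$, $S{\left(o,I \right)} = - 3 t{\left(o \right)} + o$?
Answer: $- \frac{1405495948}{173005} + \frac{8 \sqrt{51}}{173005} \approx -8124.0$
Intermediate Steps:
$S{\left(o,I \right)} = -15 + o$ ($S{\left(o,I \right)} = \left(-3\right) 5 + o = -15 + o$)
$U{\left(T,n \right)} = \frac{\sqrt{18 + n}}{8}$ ($U{\left(T,n \right)} = \frac{\sqrt{n + 18}}{8} = \frac{\sqrt{18 + n}}{8}$)
$X = \frac{1}{52 + \frac{\sqrt{51}}{8}}$ ($X = \frac{1}{\left(-15 + 67\right) + \frac{\sqrt{18 + 33}}{8}} = \frac{1}{52 + \frac{\sqrt{51}}{8}} \approx 0.018906$)
$z = -8124$ ($z = -8100 - 24 = -8124$)
$z - X = -8124 - \left(\frac{3328}{173005} - \frac{8 \sqrt{51}}{173005}\right) = - \frac{1405495948}{173005} + \frac{8 \sqrt{51}}{173005}$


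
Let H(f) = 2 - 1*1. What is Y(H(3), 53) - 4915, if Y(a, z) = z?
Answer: -4862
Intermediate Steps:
H(f) = 1 (H(f) = 2 - 1 = 1)
Y(H(3), 53) - 4915 = 53 - 4915 = -4862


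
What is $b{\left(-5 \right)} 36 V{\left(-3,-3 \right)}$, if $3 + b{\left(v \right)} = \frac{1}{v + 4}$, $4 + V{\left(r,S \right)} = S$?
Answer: $1008$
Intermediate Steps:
$V{\left(r,S \right)} = -4 + S$
$b{\left(v \right)} = -3 + \frac{1}{4 + v}$ ($b{\left(v \right)} = -3 + \frac{1}{v + 4} = -3 + \frac{1}{4 + v}$)
$b{\left(-5 \right)} 36 V{\left(-3,-3 \right)} = \frac{-11 - -15}{4 - 5} \cdot 36 \left(-4 - 3\right) = \frac{-11 + 15}{-1} \cdot 36 \left(-7\right) = \left(-1\right) 4 \cdot 36 \left(-7\right) = \left(-4\right) 36 \left(-7\right) = \left(-144\right) \left(-7\right) = 1008$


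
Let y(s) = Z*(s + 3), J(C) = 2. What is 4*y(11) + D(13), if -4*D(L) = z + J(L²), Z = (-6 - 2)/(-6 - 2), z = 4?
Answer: 109/2 ≈ 54.500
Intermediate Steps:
Z = 1 (Z = -8/(-8) = -8*(-⅛) = 1)
D(L) = -3/2 (D(L) = -(4 + 2)/4 = -¼*6 = -3/2)
y(s) = 3 + s (y(s) = 1*(s + 3) = 1*(3 + s) = 3 + s)
4*y(11) + D(13) = 4*(3 + 11) - 3/2 = 4*14 - 3/2 = 56 - 3/2 = 109/2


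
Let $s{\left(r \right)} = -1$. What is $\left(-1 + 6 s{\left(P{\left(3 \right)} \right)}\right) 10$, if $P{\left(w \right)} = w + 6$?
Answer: $-70$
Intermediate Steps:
$P{\left(w \right)} = 6 + w$
$\left(-1 + 6 s{\left(P{\left(3 \right)} \right)}\right) 10 = \left(-1 + 6 \left(-1\right)\right) 10 = \left(-1 - 6\right) 10 = \left(-7\right) 10 = -70$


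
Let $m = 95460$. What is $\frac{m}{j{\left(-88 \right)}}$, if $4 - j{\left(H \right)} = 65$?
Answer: $- \frac{95460}{61} \approx -1564.9$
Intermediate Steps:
$j{\left(H \right)} = -61$ ($j{\left(H \right)} = 4 - 65 = -61$)
$\frac{m}{j{\left(-88 \right)}} = \frac{95460}{-61} = 95460 \left(- \frac{1}{61}\right) = - \frac{95460}{61}$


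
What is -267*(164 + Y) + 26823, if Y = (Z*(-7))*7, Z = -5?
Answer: -82380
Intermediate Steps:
Y = 245 (Y = -5*(-7)*7 = 35*7 = 245)
-267*(164 + Y) + 26823 = -267*(164 + 245) + 26823 = -267*409 + 26823 = -109203 + 26823 = -82380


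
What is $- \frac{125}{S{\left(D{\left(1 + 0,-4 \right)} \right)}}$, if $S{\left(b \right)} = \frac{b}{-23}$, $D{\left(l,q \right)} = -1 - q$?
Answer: $\frac{2875}{3} \approx 958.33$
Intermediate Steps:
$S{\left(b \right)} = - \frac{b}{23}$ ($S{\left(b \right)} = b \left(- \frac{1}{23}\right) = - \frac{b}{23}$)
$- \frac{125}{S{\left(D{\left(1 + 0,-4 \right)} \right)}} = - \frac{125}{\left(- \frac{1}{23}\right) \left(-1 - -4\right)} = - \frac{125}{\left(- \frac{1}{23}\right) \left(-1 + 4\right)} = - \frac{125}{\left(- \frac{1}{23}\right) 3} = - \frac{125}{- \frac{3}{23}} = \left(-125\right) \left(- \frac{23}{3}\right) = \frac{2875}{3}$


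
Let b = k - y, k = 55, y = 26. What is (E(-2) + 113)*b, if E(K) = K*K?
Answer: 3393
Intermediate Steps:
E(K) = K²
b = 29 (b = 55 - 1*26 = 55 - 26 = 29)
(E(-2) + 113)*b = ((-2)² + 113)*29 = (4 + 113)*29 = 117*29 = 3393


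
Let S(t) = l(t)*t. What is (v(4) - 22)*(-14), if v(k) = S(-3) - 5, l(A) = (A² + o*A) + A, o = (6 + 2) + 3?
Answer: -756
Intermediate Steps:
o = 11 (o = 8 + 3 = 11)
l(A) = A² + 12*A (l(A) = (A² + 11*A) + A = A² + 12*A)
S(t) = t²*(12 + t) (S(t) = (t*(12 + t))*t = t²*(12 + t))
v(k) = 76 (v(k) = (-3)²*(12 - 3) - 5 = 9*9 - 5 = 81 - 5 = 76)
(v(4) - 22)*(-14) = (76 - 22)*(-14) = 54*(-14) = -756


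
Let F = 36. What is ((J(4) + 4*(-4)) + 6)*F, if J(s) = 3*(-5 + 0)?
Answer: -900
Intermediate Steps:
J(s) = -15 (J(s) = 3*(-5) = -15)
((J(4) + 4*(-4)) + 6)*F = ((-15 + 4*(-4)) + 6)*36 = ((-15 - 16) + 6)*36 = (-31 + 6)*36 = -25*36 = -900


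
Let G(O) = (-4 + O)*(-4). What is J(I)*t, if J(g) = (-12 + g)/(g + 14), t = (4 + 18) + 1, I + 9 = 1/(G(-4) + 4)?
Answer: -17365/181 ≈ -95.939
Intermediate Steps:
G(O) = 16 - 4*O
I = -323/36 (I = -9 + 1/((16 - 4*(-4)) + 4) = -9 + 1/((16 + 16) + 4) = -9 + 1/(32 + 4) = -9 + 1/36 = -323/36 ≈ -8.9722)
t = 23 (t = 22 + 1 = 23)
J(g) = (-12 + g)/(14 + g)
J(I)*t = ((-12 - 323/36)/(14 - 323/36))*23 = (-755/36/(181/36))*23 = ((36/181)*(-755/36))*23 = -755/181*23 = -17365/181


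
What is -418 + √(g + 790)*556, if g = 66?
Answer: -418 + 1112*√214 ≈ 15849.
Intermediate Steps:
-418 + √(g + 790)*556 = -418 + √(66 + 790)*556 = -418 + √856*556 = -418 + (2*√214)*556 = -418 + 1112*√214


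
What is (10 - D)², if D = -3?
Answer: 169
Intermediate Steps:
(10 - D)² = (10 - 1*(-3))² = (10 + 3)² = 13² = 169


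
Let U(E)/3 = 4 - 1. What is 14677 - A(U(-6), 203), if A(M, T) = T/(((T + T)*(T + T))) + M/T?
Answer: 11917687/812 ≈ 14677.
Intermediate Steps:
U(E) = 9 (U(E) = 3*(4 - 1) = 3*3 = 9)
A(M, T) = 1/(4*T) + M/T (A(M, T) = T/(((2*T)*(2*T))) + M/T = T/((4*T²)) + M/T = T*(1/(4*T²)) + M/T = 1/(4*T) + M/T)
14677 - A(U(-6), 203) = 14677 - (¼ + 9)/203 = 14677 - 37/(203*4) = 14677 - 1*37/812 = 14677 - 37/812 = 11917687/812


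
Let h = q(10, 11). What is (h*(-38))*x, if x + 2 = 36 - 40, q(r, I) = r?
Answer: 2280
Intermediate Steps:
h = 10
x = -6 (x = -2 + (36 - 40) = -2 - 4 = -6)
(h*(-38))*x = (10*(-38))*(-6) = -380*(-6) = 2280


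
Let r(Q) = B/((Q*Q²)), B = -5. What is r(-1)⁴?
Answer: 625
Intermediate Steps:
r(Q) = -5/Q³
r(-1)⁴ = (-5/(-1)³)⁴ = (-5*(-1))⁴ = 5⁴ = 625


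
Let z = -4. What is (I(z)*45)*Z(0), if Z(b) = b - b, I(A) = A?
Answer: 0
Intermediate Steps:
Z(b) = 0
(I(z)*45)*Z(0) = -4*45*0 = -180*0 = 0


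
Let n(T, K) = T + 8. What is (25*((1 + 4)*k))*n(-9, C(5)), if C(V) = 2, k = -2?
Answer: 250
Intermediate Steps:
n(T, K) = 8 + T
(25*((1 + 4)*k))*n(-9, C(5)) = (25*((1 + 4)*(-2)))*(8 - 9) = (25*(5*(-2)))*(-1) = (25*(-10))*(-1) = -250*(-1) = 250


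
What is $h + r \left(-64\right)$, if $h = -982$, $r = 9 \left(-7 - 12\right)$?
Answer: $9962$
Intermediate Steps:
$r = -171$ ($r = 9 \left(-19\right) = -171$)
$h + r \left(-64\right) = -982 - -10944 = -982 + 10944 = 9962$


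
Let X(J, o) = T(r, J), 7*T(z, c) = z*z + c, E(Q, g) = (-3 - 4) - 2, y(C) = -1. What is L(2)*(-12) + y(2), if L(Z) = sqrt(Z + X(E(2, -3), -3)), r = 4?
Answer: -1 - 12*sqrt(3) ≈ -21.785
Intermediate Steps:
E(Q, g) = -9 (E(Q, g) = -7 - 2 = -9)
T(z, c) = c/7 + z**2/7 (T(z, c) = (z*z + c)/7 = (z**2 + c)/7 = (c + z**2)/7 = c/7 + z**2/7)
X(J, o) = 16/7 + J/7 (X(J, o) = J/7 + (1/7)*4**2 = J/7 + (1/7)*16 = J/7 + 16/7 = 16/7 + J/7)
L(Z) = sqrt(1 + Z) (L(Z) = sqrt(Z + (16/7 + (1/7)*(-9))) = sqrt(Z + (16/7 - 9/7)) = sqrt(Z + 1) = sqrt(1 + Z))
L(2)*(-12) + y(2) = sqrt(1 + 2)*(-12) - 1 = sqrt(3)*(-12) - 1 = -12*sqrt(3) - 1 = -1 - 12*sqrt(3)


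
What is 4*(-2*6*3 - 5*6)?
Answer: -264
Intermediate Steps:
4*(-2*6*3 - 5*6) = 4*(-12*3 - 30) = 4*(-36 - 30) = 4*(-66) = -264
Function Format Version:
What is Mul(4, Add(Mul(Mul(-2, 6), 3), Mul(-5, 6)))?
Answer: -264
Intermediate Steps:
Mul(4, Add(Mul(Mul(-2, 6), 3), Mul(-5, 6))) = Mul(4, Add(Mul(-12, 3), -30)) = Mul(4, Add(-36, -30)) = Mul(4, -66) = -264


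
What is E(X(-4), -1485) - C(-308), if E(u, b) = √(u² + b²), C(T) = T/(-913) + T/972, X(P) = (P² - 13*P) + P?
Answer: -413/20169 + √2209321 ≈ 1486.4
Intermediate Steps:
X(P) = P² - 12*P
C(T) = -59*T/887436 (C(T) = T*(-1/913) + T*(1/972) = -T/913 + T/972 = -59*T/887436)
E(u, b) = √(b² + u²)
E(X(-4), -1485) - C(-308) = √((-1485)² + (-4*(-12 - 4))²) - (-59)*(-308)/887436 = √(2205225 + (-4*(-16))²) - 1*413/20169 = √(2205225 + 64²) - 413/20169 = √(2205225 + 4096) - 413/20169 = √2209321 - 413/20169 = -413/20169 + √2209321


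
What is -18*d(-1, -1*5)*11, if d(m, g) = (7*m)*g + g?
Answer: -5940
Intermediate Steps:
d(m, g) = g + 7*g*m (d(m, g) = 7*g*m + g = g + 7*g*m)
-18*d(-1, -1*5)*11 = -18*(-1*5)*(1 + 7*(-1))*11 = -(-90)*(1 - 7)*11 = -(-90)*(-6)*11 = -18*30*11 = -540*11 = -5940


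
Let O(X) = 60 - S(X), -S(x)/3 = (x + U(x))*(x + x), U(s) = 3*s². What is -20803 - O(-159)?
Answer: 72181673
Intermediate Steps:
S(x) = -6*x*(x + 3*x²) (S(x) = -3*(x + 3*x²)*(x + x) = -3*(x + 3*x²)*2*x = -6*x*(x + 3*x²))
O(X) = 60 - X²*(-6 - 18*X)
-20803 - O(-159) = -20803 - (60 + 6*(-159)²*(1 + 3*(-159))) = -20803 - (60 + 6*25281*(1 - 477)) = -20803 - (60 + 6*25281*(-476)) = -20803 - (60 - 72202536) = -20803 - 1*(-72202476) = -20803 + 72202476 = 72181673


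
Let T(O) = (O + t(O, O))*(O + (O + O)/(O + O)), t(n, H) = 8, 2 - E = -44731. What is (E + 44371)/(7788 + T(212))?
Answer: 11138/6831 ≈ 1.6305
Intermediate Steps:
E = 44733 (E = 2 - 1*(-44731) = 2 + 44731 = 44733)
T(O) = (1 + O)*(8 + O) (T(O) = (O + 8)*(O + (O + O)/(O + O)) = (8 + O)*(O + (2*O)/((2*O))) = (8 + O)*(O + (2*O)*(1/(2*O))) = (8 + O)*(O + 1) = (8 + O)*(1 + O) = (1 + O)*(8 + O))
(E + 44371)/(7788 + T(212)) = (44733 + 44371)/(7788 + (8 + 212**2 + 9*212)) = 89104/(7788 + (8 + 44944 + 1908)) = 89104/(7788 + 46860) = 89104/54648 = 89104*(1/54648) = 11138/6831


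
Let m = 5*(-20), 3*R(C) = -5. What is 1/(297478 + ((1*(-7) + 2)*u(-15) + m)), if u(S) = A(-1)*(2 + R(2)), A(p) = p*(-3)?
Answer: 1/297373 ≈ 3.3628e-6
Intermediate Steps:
R(C) = -5/3 (R(C) = (1/3)*(-5) = -5/3)
A(p) = -3*p
m = -100
u(S) = 1 (u(S) = (-3*(-1))*(2 - 5/3) = 3*(1/3) = 1)
1/(297478 + ((1*(-7) + 2)*u(-15) + m)) = 1/(297478 + ((1*(-7) + 2)*1 - 100)) = 1/(297478 + ((-7 + 2)*1 - 100)) = 1/(297478 + (-5*1 - 100)) = 1/(297478 + (-5 - 100)) = 1/(297478 - 105) = 1/297373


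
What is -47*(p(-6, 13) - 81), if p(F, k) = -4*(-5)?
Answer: 2867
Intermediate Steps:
p(F, k) = 20
-47*(p(-6, 13) - 81) = -47*(20 - 81) = -47*(-61) = 2867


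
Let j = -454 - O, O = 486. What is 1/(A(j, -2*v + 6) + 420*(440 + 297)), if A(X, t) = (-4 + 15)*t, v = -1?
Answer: 1/309628 ≈ 3.2297e-6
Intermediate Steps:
j = -940 (j = -454 - 1*486 = -454 - 486 = -940)
A(X, t) = 11*t
1/(A(j, -2*v + 6) + 420*(440 + 297)) = 1/(11*(-2*(-1) + 6) + 420*(440 + 297)) = 1/(11*(2 + 6) + 420*737) = 1/(11*8 + 309540) = 1/(88 + 309540) = 1/309628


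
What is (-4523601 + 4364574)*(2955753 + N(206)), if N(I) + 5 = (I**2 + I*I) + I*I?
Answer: -490289146512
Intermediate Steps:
N(I) = -5 + 3*I**2 (N(I) = -5 + ((I**2 + I*I) + I*I) = -5 + ((I**2 + I**2) + I**2) = -5 + (2*I**2 + I**2) = -5 + 3*I**2)
(-4523601 + 4364574)*(2955753 + N(206)) = (-4523601 + 4364574)*(2955753 + (-5 + 3*206**2)) = -159027*(2955753 + (-5 + 3*42436)) = -159027*(2955753 + (-5 + 127308)) = -159027*(2955753 + 127303) = -159027*3083056 = -490289146512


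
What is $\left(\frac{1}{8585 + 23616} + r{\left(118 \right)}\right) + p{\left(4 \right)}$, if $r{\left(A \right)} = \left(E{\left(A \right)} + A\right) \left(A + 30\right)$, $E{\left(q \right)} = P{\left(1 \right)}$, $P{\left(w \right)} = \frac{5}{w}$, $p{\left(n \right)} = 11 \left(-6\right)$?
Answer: $\frac{584061739}{32201} \approx 18138.0$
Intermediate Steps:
$p{\left(n \right)} = -66$
$E{\left(q \right)} = 5$ ($E{\left(q \right)} = \frac{5}{1} = 5 \cdot 1 = 5$)
$r{\left(A \right)} = \left(5 + A\right) \left(30 + A\right)$ ($r{\left(A \right)} = \left(5 + A\right) \left(A + 30\right) = \left(5 + A\right) \left(30 + A\right)$)
$\left(\frac{1}{8585 + 23616} + r{\left(118 \right)}\right) + p{\left(4 \right)} = \left(\frac{1}{8585 + 23616} + \left(150 + 118^{2} + 35 \cdot 118\right)\right) - 66 = \left(\frac{1}{32201} + \left(150 + 13924 + 4130\right)\right) - 66 = \left(\frac{1}{32201} + 18204\right) - 66 = \frac{586187005}{32201} - 66 = \frac{584061739}{32201}$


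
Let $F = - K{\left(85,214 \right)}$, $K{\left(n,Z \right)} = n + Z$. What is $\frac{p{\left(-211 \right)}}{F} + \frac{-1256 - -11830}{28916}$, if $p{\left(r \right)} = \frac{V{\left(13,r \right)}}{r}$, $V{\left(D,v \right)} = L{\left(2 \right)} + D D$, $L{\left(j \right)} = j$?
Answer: $\frac{336023861}{912140762} \approx 0.36839$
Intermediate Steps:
$K{\left(n,Z \right)} = Z + n$
$F = -299$ ($F = - (214 + 85) = \left(-1\right) 299 = -299$)
$V{\left(D,v \right)} = 2 + D^{2}$ ($V{\left(D,v \right)} = 2 + D D = 2 + D^{2}$)
$p{\left(r \right)} = \frac{171}{r}$ ($p{\left(r \right)} = \frac{2 + 13^{2}}{r} = \frac{2 + 169}{r} = \frac{171}{r}$)
$\frac{p{\left(-211 \right)}}{F} + \frac{-1256 - -11830}{28916} = \frac{171 \frac{1}{-211}}{-299} + \frac{-1256 - -11830}{28916} = 171 \left(- \frac{1}{211}\right) \left(- \frac{1}{299}\right) + \left(-1256 + 11830\right) \frac{1}{28916} = \left(- \frac{171}{211}\right) \left(- \frac{1}{299}\right) + 10574 \cdot \frac{1}{28916} = \frac{171}{63089} + \frac{5287}{14458} = \frac{336023861}{912140762}$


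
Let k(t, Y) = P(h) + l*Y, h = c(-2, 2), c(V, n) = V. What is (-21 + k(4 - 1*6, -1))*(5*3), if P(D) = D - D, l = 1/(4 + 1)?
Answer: -318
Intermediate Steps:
l = 1/5 ≈ 0.20000
h = -2
P(D) = 0
k(t, Y) = Y/5 (k(t, Y) = 0 + Y/5 = Y/5)
(-21 + k(4 - 1*6, -1))*(5*3) = (-21 + (1/5)*(-1))*(5*3) = (-21 - 1/5)*15 = -106/5*15 = -318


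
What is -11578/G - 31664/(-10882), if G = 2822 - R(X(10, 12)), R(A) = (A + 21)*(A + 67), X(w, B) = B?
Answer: -59592018/1169815 ≈ -50.941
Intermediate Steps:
R(A) = (21 + A)*(67 + A)
G = 215 (G = 2822 - (1407 + 12**2 + 88*12) = 2822 - (1407 + 144 + 1056) = 2822 - 1*2607 = 2822 - 2607 = 215)
-11578/G - 31664/(-10882) = -11578/215 - 31664/(-10882) = -11578*1/215 - 31664*(-1/10882) = -11578/215 + 15832/5441 = -59592018/1169815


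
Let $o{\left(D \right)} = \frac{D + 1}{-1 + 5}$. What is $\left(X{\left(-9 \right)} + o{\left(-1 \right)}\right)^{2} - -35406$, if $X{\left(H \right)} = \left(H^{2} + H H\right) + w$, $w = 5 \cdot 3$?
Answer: $66735$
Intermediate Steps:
$w = 15$
$X{\left(H \right)} = 15 + 2 H^{2}$ ($X{\left(H \right)} = \left(H^{2} + H H\right) + 15 = \left(H^{2} + H^{2}\right) + 15 = 2 H^{2} + 15 = 15 + 2 H^{2}$)
$o{\left(D \right)} = \frac{1}{4} + \frac{D}{4}$ ($o{\left(D \right)} = \frac{1 + D}{4} = \left(1 + D\right) \frac{1}{4} = \frac{1}{4} + \frac{D}{4}$)
$\left(X{\left(-9 \right)} + o{\left(-1 \right)}\right)^{2} - -35406 = \left(\left(15 + 2 \left(-9\right)^{2}\right) + \left(\frac{1}{4} + \frac{1}{4} \left(-1\right)\right)\right)^{2} - -35406 = \left(\left(15 + 2 \cdot 81\right) + \left(\frac{1}{4} - \frac{1}{4}\right)\right)^{2} + 35406 = \left(\left(15 + 162\right) + 0\right)^{2} + 35406 = \left(177 + 0\right)^{2} + 35406 = 177^{2} + 35406 = 31329 + 35406 = 66735$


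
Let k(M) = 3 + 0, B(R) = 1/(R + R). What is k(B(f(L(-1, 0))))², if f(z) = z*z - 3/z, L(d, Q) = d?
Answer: 9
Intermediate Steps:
f(z) = z² - 3/z
B(R) = 1/(2*R)
k(M) = 3
k(B(f(L(-1, 0))))² = 3² = 9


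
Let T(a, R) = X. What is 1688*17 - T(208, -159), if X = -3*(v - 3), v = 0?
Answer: 28687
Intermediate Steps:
X = 9 (X = -3*(0 - 3) = -3*(-3) = 9)
T(a, R) = 9
1688*17 - T(208, -159) = 1688*17 - 1*9 = 28696 - 9 = 28687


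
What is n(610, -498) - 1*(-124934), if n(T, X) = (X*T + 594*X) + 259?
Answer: -474399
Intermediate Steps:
n(T, X) = 259 + 594*X + T*X (n(T, X) = (T*X + 594*X) + 259 = (594*X + T*X) + 259 = 259 + 594*X + T*X)
n(610, -498) - 1*(-124934) = (259 + 594*(-498) + 610*(-498)) - 1*(-124934) = (259 - 295812 - 303780) + 124934 = -599333 + 124934 = -474399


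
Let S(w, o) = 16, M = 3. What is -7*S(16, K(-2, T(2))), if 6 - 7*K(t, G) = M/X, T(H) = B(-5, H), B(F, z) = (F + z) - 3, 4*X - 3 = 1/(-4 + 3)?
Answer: -112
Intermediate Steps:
X = ½ (X = ¾ + 1/(4*(-4 + 3)) = ¾ + (¼)/(-1) = ¾ + (¼)*(-1) = ¾ - ¼ = ½ ≈ 0.50000)
B(F, z) = -3 + F + z
T(H) = -8 + H (T(H) = -3 - 5 + H = -8 + H)
K(t, G) = 0 (K(t, G) = 6/7 - 3/(7*½) = 6/7 - 3*2/7 = 6/7 - ⅐*6 = 6/7 - 6/7 = 0)
-7*S(16, K(-2, T(2))) = -7*16 = -112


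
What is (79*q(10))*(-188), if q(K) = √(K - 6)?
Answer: -29704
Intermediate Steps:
q(K) = √(-6 + K)
(79*q(10))*(-188) = (79*√(-6 + 10))*(-188) = (79*√4)*(-188) = (79*2)*(-188) = 158*(-188) = -29704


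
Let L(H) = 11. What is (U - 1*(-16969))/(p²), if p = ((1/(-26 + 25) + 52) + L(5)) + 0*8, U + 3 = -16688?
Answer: 139/1922 ≈ 0.072320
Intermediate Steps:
U = -16691 (U = -3 - 16688 = -16691)
p = 62 (p = ((1/(-26 + 25) + 52) + 11) + 0*8 = ((1/(-1) + 52) + 11) + 0 = ((-1 + 52) + 11) + 0 = (51 + 11) + 0 = 62 + 0 = 62)
(U - 1*(-16969))/(p²) = (-16691 - 1*(-16969))/(62²) = (-16691 + 16969)/3844 = 278*(1/3844) = 139/1922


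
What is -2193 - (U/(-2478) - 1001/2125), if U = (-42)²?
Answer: -274799066/125375 ≈ -2191.8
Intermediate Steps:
U = 1764
-2193 - (U/(-2478) - 1001/2125) = -2193 - (1764/(-2478) - 1001/2125) = -2193 - (1764*(-1/2478) - 1001*1/2125) = -2193 - (-42/59 - 1001/2125) = -2193 - 1*(-148309/125375) = -2193 + 148309/125375 = -274799066/125375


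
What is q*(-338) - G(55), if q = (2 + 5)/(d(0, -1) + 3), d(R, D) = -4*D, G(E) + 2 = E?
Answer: -391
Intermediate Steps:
G(E) = -2 + E
q = 1 (q = (2 + 5)/(-4*(-1) + 3) = 7/(4 + 3) = 7/7 = 7*(1/7) = 1)
q*(-338) - G(55) = 1*(-338) - (-2 + 55) = -338 - 1*53 = -338 - 53 = -391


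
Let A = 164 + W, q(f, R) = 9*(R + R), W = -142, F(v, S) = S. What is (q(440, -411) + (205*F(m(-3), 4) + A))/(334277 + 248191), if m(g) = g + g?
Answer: -1639/145617 ≈ -0.011256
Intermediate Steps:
m(g) = 2*g
q(f, R) = 18*R (q(f, R) = 9*(2*R) = 18*R)
A = 22 (A = 164 - 142 = 22)
(q(440, -411) + (205*F(m(-3), 4) + A))/(334277 + 248191) = (18*(-411) + (205*4 + 22))/(334277 + 248191) = (-7398 + (820 + 22))/582468 = (-7398 + 842)*(1/582468) = -6556*1/582468 = -1639/145617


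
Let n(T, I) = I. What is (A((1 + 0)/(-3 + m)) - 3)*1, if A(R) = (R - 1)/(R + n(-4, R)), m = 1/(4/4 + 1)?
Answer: -5/4 ≈ -1.2500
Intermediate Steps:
m = ½ (m = 1/(4*(¼) + 1) = 1/(1 + 1) = 1/2 = ½ ≈ 0.50000)
A(R) = (-1 + R)/(2*R) (A(R) = (R - 1)/(R + R) = (-1 + R)/((2*R)) = (-1 + R)*(1/(2*R)) = (-1 + R)/(2*R))
(A((1 + 0)/(-3 + m)) - 3)*1 = ((-1 + (1 + 0)/(-3 + ½))/(2*(((1 + 0)/(-3 + ½)))) - 3)*1 = ((-1 + 1/(-5/2))/(2*((1/(-5/2)))) - 3)*1 = ((-1 + 1*(-⅖))/(2*((1*(-⅖)))) - 3)*1 = ((-1 - ⅖)/(2*(-⅖)) - 3)*1 = ((½)*(-5/2)*(-7/5) - 3)*1 = (7/4 - 3)*1 = -5/4*1 = -5/4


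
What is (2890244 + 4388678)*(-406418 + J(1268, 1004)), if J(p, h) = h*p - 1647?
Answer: 6296318482454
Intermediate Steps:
J(p, h) = -1647 + h*p
(2890244 + 4388678)*(-406418 + J(1268, 1004)) = (2890244 + 4388678)*(-406418 + (-1647 + 1004*1268)) = 7278922*(-406418 + (-1647 + 1273072)) = 7278922*(-406418 + 1271425) = 7278922*865007 = 6296318482454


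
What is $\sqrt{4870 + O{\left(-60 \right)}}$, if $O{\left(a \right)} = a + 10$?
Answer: $2 \sqrt{1205} \approx 69.426$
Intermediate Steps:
$O{\left(a \right)} = 10 + a$
$\sqrt{4870 + O{\left(-60 \right)}} = \sqrt{4870 + \left(10 - 60\right)} = \sqrt{4870 - 50} = \sqrt{4820} = 2 \sqrt{1205}$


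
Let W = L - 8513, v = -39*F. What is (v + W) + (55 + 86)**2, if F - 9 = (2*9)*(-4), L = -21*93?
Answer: 11872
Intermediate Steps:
L = -1953
F = -63 (F = 9 + (2*9)*(-4) = 9 + 18*(-4) = 9 - 72 = -63)
v = 2457 (v = -39*(-63) = 2457)
W = -10466 (W = -1953 - 8513 = -10466)
(v + W) + (55 + 86)**2 = (2457 - 10466) + (55 + 86)**2 = -8009 + 141**2 = -8009 + 19881 = 11872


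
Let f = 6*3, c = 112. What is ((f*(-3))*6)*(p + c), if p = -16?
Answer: -31104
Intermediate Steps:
f = 18
((f*(-3))*6)*(p + c) = ((18*(-3))*6)*(-16 + 112) = -54*6*96 = -324*96 = -31104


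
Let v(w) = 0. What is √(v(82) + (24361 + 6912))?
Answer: √31273 ≈ 176.84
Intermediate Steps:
√(v(82) + (24361 + 6912)) = √(0 + (24361 + 6912)) = √(0 + 31273) = √31273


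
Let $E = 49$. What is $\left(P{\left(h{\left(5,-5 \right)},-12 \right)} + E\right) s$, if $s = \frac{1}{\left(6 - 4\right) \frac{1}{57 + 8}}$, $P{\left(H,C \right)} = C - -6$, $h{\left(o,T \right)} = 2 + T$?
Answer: $\frac{2795}{2} \approx 1397.5$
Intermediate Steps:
$P{\left(H,C \right)} = 6 + C$ ($P{\left(H,C \right)} = C + 6 = 6 + C$)
$s = \frac{65}{2}$ ($s = \frac{1}{2 \cdot \frac{1}{65}} = \frac{1}{\frac{2}{65}} = \frac{65}{2} \approx 32.5$)
$\left(P{\left(h{\left(5,-5 \right)},-12 \right)} + E\right) s = \left(\left(6 - 12\right) + 49\right) \frac{65}{2} = \left(-6 + 49\right) \frac{65}{2} = 43 \cdot \frac{65}{2} = \frac{2795}{2}$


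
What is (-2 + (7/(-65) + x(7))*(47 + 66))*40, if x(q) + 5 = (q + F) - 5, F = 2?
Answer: -66128/13 ≈ -5086.8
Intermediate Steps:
x(q) = -8 + q (x(q) = -5 + ((q + 2) - 5) = -5 + ((2 + q) - 5) = -5 + (-3 + q) = -8 + q)
(-2 + (7/(-65) + x(7))*(47 + 66))*40 = (-2 + (7/(-65) + (-8 + 7))*(47 + 66))*40 = (-2 + (7*(-1/65) - 1)*113)*40 = (-2 + (-7/65 - 1)*113)*40 = (-2 - 72/65*113)*40 = (-2 - 8136/65)*40 = -8266/65*40 = -66128/13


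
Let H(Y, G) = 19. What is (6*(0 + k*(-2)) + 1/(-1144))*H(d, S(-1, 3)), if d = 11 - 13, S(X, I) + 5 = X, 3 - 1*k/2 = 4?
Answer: 521645/1144 ≈ 455.98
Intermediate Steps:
k = -2 (k = 6 - 2*4 = 6 - 8 = -2)
S(X, I) = -5 + X
d = -2
(6*(0 + k*(-2)) + 1/(-1144))*H(d, S(-1, 3)) = (6*(0 - 2*(-2)) + 1/(-1144))*19 = (6*(0 + 4) - 1/1144)*19 = (6*4 - 1/1144)*19 = (24 - 1/1144)*19 = (27455/1144)*19 = 521645/1144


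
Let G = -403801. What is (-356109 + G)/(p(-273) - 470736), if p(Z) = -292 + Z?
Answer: 759910/471301 ≈ 1.6124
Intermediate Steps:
(-356109 + G)/(p(-273) - 470736) = (-356109 - 403801)/((-292 - 273) - 470736) = -759910/(-565 - 470736) = -759910/(-471301) = -759910*(-1/471301) = 759910/471301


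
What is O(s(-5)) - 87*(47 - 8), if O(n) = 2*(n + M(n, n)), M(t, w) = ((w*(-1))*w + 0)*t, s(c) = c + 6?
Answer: -3393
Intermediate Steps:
s(c) = 6 + c
M(t, w) = -t*w² (M(t, w) = ((-w)*w + 0)*t = (-w² + 0)*t = (-w²)*t = -t*w²)
O(n) = -2*n³ + 2*n (O(n) = 2*(n - n*n²) = 2*(n - n³) = -2*n³ + 2*n)
O(s(-5)) - 87*(47 - 8) = 2*(6 - 5)*(1 - (6 - 5)²) - 87*(47 - 8) = 2*1*(1 - 1*1²) - 87*39 = 2*1*(1 - 1*1) - 3393 = 2*1*(1 - 1) - 3393 = 2*1*0 - 3393 = 0 - 3393 = -3393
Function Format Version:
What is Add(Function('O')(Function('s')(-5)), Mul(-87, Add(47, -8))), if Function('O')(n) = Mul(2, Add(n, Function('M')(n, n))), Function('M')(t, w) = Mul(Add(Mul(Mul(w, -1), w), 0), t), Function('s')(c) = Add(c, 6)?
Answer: -3393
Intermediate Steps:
Function('s')(c) = Add(6, c)
Function('M')(t, w) = Mul(-1, t, Pow(w, 2)) (Function('M')(t, w) = Mul(Add(Mul(Mul(-1, w), w), 0), t) = Mul(Add(Mul(-1, Pow(w, 2)), 0), t) = Mul(Mul(-1, Pow(w, 2)), t) = Mul(-1, t, Pow(w, 2)))
Function('O')(n) = Add(Mul(-2, Pow(n, 3)), Mul(2, n)) (Function('O')(n) = Mul(2, Add(n, Mul(-1, n, Pow(n, 2)))) = Mul(2, Add(n, Mul(-1, Pow(n, 3)))) = Add(Mul(-2, Pow(n, 3)), Mul(2, n)))
Add(Function('O')(Function('s')(-5)), Mul(-87, Add(47, -8))) = Add(Mul(2, Add(6, -5), Add(1, Mul(-1, Pow(Add(6, -5), 2)))), Mul(-87, Add(47, -8))) = Add(Mul(2, 1, Add(1, Mul(-1, Pow(1, 2)))), Mul(-87, 39)) = Add(Mul(2, 1, Add(1, Mul(-1, 1))), -3393) = Add(Mul(2, 1, Add(1, -1)), -3393) = Add(Mul(2, 1, 0), -3393) = Add(0, -3393) = -3393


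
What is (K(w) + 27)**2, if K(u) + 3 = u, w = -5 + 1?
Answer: 400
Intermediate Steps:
w = -4
K(u) = -3 + u
(K(w) + 27)**2 = ((-3 - 4) + 27)**2 = (-7 + 27)**2 = 20**2 = 400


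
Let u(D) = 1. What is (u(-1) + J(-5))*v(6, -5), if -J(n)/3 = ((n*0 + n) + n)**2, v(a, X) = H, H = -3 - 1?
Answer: 1196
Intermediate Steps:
H = -4
v(a, X) = -4
J(n) = -12*n**2 (J(n) = -3*((n*0 + n) + n)**2 = -3*((0 + n) + n)**2 = -3*(n + n)**2 = -3*4*n**2 = -12*n**2)
(u(-1) + J(-5))*v(6, -5) = (1 - 12*(-5)**2)*(-4) = (1 - 12*25)*(-4) = (1 - 300)*(-4) = -299*(-4) = 1196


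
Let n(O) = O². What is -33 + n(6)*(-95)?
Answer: -3453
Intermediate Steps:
-33 + n(6)*(-95) = -33 + 6²*(-95) = -33 + 36*(-95) = -33 - 3420 = -3453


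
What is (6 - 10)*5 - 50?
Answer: -70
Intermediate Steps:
(6 - 10)*5 - 50 = -4*5 - 50 = -20 - 50 = -70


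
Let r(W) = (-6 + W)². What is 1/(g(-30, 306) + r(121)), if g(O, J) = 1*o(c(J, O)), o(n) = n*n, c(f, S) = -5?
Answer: 1/13250 ≈ 7.5472e-5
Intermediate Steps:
o(n) = n²
g(O, J) = 25 (g(O, J) = 1*(-5)² = 1*25 = 25)
1/(g(-30, 306) + r(121)) = 1/(25 + (-6 + 121)²) = 1/(25 + 115²) = 1/(25 + 13225) = 1/13250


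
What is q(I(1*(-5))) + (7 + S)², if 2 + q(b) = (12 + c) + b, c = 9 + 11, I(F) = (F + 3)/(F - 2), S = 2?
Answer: 779/7 ≈ 111.29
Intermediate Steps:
I(F) = (3 + F)/(-2 + F)
c = 20
q(b) = 30 + b (q(b) = -2 + ((12 + 20) + b) = -2 + (32 + b) = 30 + b)
q(I(1*(-5))) + (7 + S)² = (30 + (3 + 1*(-5))/(-2 + 1*(-5))) + (7 + 2)² = (30 + (3 - 5)/(-2 - 5)) + 9² = (30 - 2/(-7)) + 81 = (30 - ⅐*(-2)) + 81 = (30 + 2/7) + 81 = 212/7 + 81 = 779/7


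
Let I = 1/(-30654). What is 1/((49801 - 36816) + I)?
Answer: 30654/398042189 ≈ 7.7012e-5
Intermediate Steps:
I = -1/30654 ≈ -3.2622e-5
1/((49801 - 36816) + I) = 1/((49801 - 36816) - 1/30654) = 1/(12985 - 1/30654) = 1/(398042189/30654) = 30654/398042189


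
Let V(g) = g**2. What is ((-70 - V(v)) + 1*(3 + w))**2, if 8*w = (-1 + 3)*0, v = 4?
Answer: 6889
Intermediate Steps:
w = 0 (w = ((-1 + 3)*0)/8 = (2*0)/8 = (1/8)*0 = 0)
((-70 - V(v)) + 1*(3 + w))**2 = ((-70 - 1*4**2) + 1*(3 + 0))**2 = ((-70 - 1*16) + 1*3)**2 = ((-70 - 16) + 3)**2 = (-86 + 3)**2 = (-83)**2 = 6889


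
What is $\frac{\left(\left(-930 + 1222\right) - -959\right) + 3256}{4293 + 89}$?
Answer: $\frac{4507}{4382} \approx 1.0285$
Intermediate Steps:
$\frac{\left(\left(-930 + 1222\right) - -959\right) + 3256}{4293 + 89} = \frac{\left(292 + 959\right) + 3256}{4382} = \left(1251 + 3256\right) \frac{1}{4382} = 4507 \cdot \frac{1}{4382} = \frac{4507}{4382}$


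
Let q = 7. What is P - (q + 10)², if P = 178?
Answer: -111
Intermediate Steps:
P - (q + 10)² = 178 - (7 + 10)² = 178 - 1*17² = 178 - 1*289 = 178 - 289 = -111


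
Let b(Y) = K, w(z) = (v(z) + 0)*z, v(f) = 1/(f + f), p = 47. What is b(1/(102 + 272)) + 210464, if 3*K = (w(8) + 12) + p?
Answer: 1262903/6 ≈ 2.1048e+5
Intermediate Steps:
v(f) = 1/(2*f)
w(z) = ½ (w(z) = (1/(2*z) + 0)*z = (1/(2*z))*z = ½)
K = 119/6 (K = ((½ + 12) + 47)/3 = (25/2 + 47)/3 = (⅓)*(119/2) = 119/6 ≈ 19.833)
b(Y) = 119/6
b(1/(102 + 272)) + 210464 = 119/6 + 210464 = 1262903/6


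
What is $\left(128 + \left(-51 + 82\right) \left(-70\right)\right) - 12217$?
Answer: $-14259$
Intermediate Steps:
$\left(128 + \left(-51 + 82\right) \left(-70\right)\right) - 12217 = \left(128 + 31 \left(-70\right)\right) - 12217 = \left(128 - 2170\right) - 12217 = -2042 - 12217 = -14259$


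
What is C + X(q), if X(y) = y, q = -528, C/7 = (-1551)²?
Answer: 16838679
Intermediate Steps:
C = 16839207 (C = 7*(-1551)² = 7*2405601 = 16839207)
C + X(q) = 16839207 - 528 = 16838679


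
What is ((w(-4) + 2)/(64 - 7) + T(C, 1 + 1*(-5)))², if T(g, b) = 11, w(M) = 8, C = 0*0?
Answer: 405769/3249 ≈ 124.89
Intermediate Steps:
C = 0
((w(-4) + 2)/(64 - 7) + T(C, 1 + 1*(-5)))² = ((8 + 2)/(64 - 7) + 11)² = (10/57 + 11)² = (637/57)² = 405769/3249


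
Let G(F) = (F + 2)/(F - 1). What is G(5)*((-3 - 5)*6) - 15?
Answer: -99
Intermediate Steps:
G(F) = (2 + F)/(-1 + F)
G(5)*((-3 - 5)*6) - 15 = ((2 + 5)/(-1 + 5))*((-3 - 5)*6) - 15 = (7/4)*(-8*6) - 15 = ((1/4)*7)*(-48) - 15 = (7/4)*(-48) - 15 = -84 - 15 = -99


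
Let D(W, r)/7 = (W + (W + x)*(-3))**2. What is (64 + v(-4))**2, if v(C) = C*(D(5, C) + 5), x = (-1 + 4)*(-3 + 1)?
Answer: 3055504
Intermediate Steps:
x = -6 (x = 3*(-2) = -6)
D(W, r) = 7*(18 - 2*W)**2 (D(W, r) = 7*(W + (W - 6)*(-3))**2 = 7*(W + (-6 + W)*(-3))**2 = 7*(W + (18 - 3*W))**2 = 7*(18 - 2*W)**2)
v(C) = 453*C (v(C) = C*(28*(-9 + 5)**2 + 5) = C*(28*(-4)**2 + 5) = C*(28*16 + 5) = C*(448 + 5) = C*453 = 453*C)
(64 + v(-4))**2 = (64 + 453*(-4))**2 = (64 - 1812)**2 = (-1748)**2 = 3055504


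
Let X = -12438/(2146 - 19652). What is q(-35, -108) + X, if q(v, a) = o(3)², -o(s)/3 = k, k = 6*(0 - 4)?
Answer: 45381771/8753 ≈ 5184.7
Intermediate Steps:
k = -24 (k = 6*(-4) = -24)
o(s) = 72 (o(s) = -3*(-24) = 72)
q(v, a) = 5184 (q(v, a) = 72² = 5184)
X = 6219/8753 (X = -12438/(-17506) = -12438*(-1/17506) = 6219/8753 ≈ 0.71050)
q(-35, -108) + X = 5184 + 6219/8753 = 45381771/8753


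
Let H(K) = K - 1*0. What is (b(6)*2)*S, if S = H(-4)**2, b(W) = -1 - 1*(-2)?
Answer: 32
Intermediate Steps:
H(K) = K (H(K) = K + 0 = K)
b(W) = 1 (b(W) = -1 + 2 = 1)
S = 16 (S = (-4)**2 = 16)
(b(6)*2)*S = (1*2)*16 = 2*16 = 32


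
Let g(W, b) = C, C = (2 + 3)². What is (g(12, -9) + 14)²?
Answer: 1521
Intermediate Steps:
C = 25 (C = 5² = 25)
g(W, b) = 25
(g(12, -9) + 14)² = (25 + 14)² = 39² = 1521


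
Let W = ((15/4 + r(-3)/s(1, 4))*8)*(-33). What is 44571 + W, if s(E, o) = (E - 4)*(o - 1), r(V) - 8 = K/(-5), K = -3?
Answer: 657499/15 ≈ 43833.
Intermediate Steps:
r(V) = 43/5 (r(V) = 8 - 3/(-5) = 8 - 3*(-1/5) = 8 + 3/5 = 43/5)
s(E, o) = (-1 + o)*(-4 + E) (s(E, o) = (-4 + E)*(-1 + o) = (-1 + o)*(-4 + E))
W = -11066/15 (W = ((15/4 + 43/(5*(4 - 1*1 - 4*4 + 1*4)))*8)*(-33) = ((15*(1/4) + 43/(5*(4 - 1 - 16 + 4)))*8)*(-33) = ((15/4 + (43/5)/(-9))*8)*(-33) = ((15/4 + (43/5)*(-1/9))*8)*(-33) = ((15/4 - 43/45)*8)*(-33) = ((503/180)*8)*(-33) = (1006/45)*(-33) = -11066/15 ≈ -737.73)
44571 + W = 44571 - 11066/15 = 657499/15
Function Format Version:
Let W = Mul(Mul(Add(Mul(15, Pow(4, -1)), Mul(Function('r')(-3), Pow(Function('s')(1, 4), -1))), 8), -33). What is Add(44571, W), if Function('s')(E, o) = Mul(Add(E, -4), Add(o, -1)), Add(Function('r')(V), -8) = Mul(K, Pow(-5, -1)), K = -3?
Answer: Rational(657499, 15) ≈ 43833.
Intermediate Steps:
Function('r')(V) = Rational(43, 5) (Function('r')(V) = Add(8, Mul(-3, Pow(-5, -1))) = Add(8, Mul(-3, Rational(-1, 5))) = Add(8, Rational(3, 5)) = Rational(43, 5))
Function('s')(E, o) = Mul(Add(-1, o), Add(-4, E)) (Function('s')(E, o) = Mul(Add(-4, E), Add(-1, o)) = Mul(Add(-1, o), Add(-4, E)))
W = Rational(-11066, 15) (W = Mul(Mul(Add(Mul(15, Pow(4, -1)), Mul(Rational(43, 5), Pow(Add(4, Mul(-1, 1), Mul(-4, 4), Mul(1, 4)), -1))), 8), -33) = Mul(Mul(Add(Mul(15, Rational(1, 4)), Mul(Rational(43, 5), Pow(Add(4, -1, -16, 4), -1))), 8), -33) = Mul(Mul(Add(Rational(15, 4), Mul(Rational(43, 5), Pow(-9, -1))), 8), -33) = Mul(Mul(Add(Rational(15, 4), Mul(Rational(43, 5), Rational(-1, 9))), 8), -33) = Mul(Mul(Add(Rational(15, 4), Rational(-43, 45)), 8), -33) = Mul(Mul(Rational(503, 180), 8), -33) = Mul(Rational(1006, 45), -33) = Rational(-11066, 15) ≈ -737.73)
Add(44571, W) = Add(44571, Rational(-11066, 15)) = Rational(657499, 15)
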